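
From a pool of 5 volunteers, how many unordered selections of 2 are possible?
C(5,2) = 5!/(2!×3!) = 10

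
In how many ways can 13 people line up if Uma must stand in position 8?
Fix one position: (13-1)! = 479001600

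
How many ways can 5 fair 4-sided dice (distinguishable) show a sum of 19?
Coefficient of x^19 in (x + x² + ... + x^4)^5. By inclusion-exclusion on dice exceeding 4: Σ_j (-1)^j C(5,j)·C(19-1-4j, 4) = C(5,0)·C(18,4) - C(5,1)·C(14,4) + C(5,2)·C(10,4) - C(5,3)·C(6,4) = 1·3060 - 5·1001 + 10·210 - 10·15 = 5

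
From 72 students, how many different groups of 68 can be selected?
C(72,68) = 72!/(68!×4!) = 1028790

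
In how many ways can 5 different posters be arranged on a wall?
5! = 120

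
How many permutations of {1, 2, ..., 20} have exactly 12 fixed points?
Choose the 12 fixed points C(20,12) = 125970, derange the rest: !8 = Σ_{j=0}^{8} (-1)^j·8!/j! = 40320 - 40320 + 20160 - 6720 + 1680 - 336 + 56 - 8 + 1 = 14833. Product = 125970 × 14833 = 1868513010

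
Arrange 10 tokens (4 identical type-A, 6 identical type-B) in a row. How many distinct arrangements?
10! / (4! × 6!) = 210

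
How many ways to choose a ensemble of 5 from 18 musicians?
C(18,5) = 18!/(5!×13!) = 8568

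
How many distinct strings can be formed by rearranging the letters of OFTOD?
5! / (2! × 1! × 1! × 1!) = 60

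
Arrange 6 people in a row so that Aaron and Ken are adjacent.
Treat as block: (6-1)! × 2! = 120 × 2 = 240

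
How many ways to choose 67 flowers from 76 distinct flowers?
C(76,67) = 76!/(67!×9!) = 142466675900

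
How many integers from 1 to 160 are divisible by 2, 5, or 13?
⌊160/2⌋+⌊160/5⌋+⌊160/13⌋ - ⌊160/10⌋-⌊160/26⌋-⌊160/65⌋ + ⌊160/130⌋ = 80+32+12 - 16-6-2 + 1 = 101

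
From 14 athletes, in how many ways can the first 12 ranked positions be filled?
P(14,12) = 14!/(14-12)! = 43589145600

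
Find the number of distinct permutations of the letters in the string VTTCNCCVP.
9! / (3! × 1! × 1! × 2! × 2!) = 15120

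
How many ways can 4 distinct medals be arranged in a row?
4! = 24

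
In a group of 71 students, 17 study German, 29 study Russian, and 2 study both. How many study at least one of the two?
|A∪B| = |A| + |B| - |A∩B| = 17 + 29 - 2 = 44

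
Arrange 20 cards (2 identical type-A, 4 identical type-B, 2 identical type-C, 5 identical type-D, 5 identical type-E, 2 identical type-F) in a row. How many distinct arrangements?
20! / (2! × 4! × 2! × 5! × 5! × 2!) = 879955876800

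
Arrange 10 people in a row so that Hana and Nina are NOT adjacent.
Total - adjacent = 10! - (10-1)!×2 = 3628800 - 725760 = 2903040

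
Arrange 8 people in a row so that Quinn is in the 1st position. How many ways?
Fix one position: (8-1)! = 5040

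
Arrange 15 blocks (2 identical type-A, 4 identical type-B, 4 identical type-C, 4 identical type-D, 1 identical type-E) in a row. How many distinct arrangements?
15! / (2! × 4! × 4! × 4! × 1!) = 47297250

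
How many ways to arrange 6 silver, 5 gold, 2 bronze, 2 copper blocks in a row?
15! / (6! × 5! × 2! × 2!) = 3783780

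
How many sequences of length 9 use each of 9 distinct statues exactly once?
9! = 362880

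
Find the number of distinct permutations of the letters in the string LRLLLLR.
7! / (5! × 2!) = 21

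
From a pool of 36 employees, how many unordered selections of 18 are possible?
C(36,18) = 36!/(18!×18!) = 9075135300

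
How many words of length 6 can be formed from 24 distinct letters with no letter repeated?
P(24,6) = 24!/(24-6)! = 96909120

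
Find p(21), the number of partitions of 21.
Pentagonal recurrence p(n) = p(n-1) + p(n-2) - p(n-5) - p(n-7) + p(n-12) + p(n-15) - ... gives p(0..20) = 1, 1, 2, 3, 5, 7, 11, 15, 22, 30, 42, 56, 77, 101, 135, 176, 231, 297, 385, 490, 627. p(21) = p(20) + p(19) - p(16) - p(14) + p(9) + p(6) = 627 + 490 - 231 - 135 + 30 + 11 = 792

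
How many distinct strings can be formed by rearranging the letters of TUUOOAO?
7! / (1! × 1! × 3! × 2!) = 420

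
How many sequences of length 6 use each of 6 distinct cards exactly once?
6! = 720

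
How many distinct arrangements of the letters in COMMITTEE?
9! / (1! × 1! × 2! × 1! × 2! × 2!) = 45360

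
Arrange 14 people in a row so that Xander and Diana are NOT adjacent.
Total - adjacent = 14! - (14-1)!×2 = 87178291200 - 12454041600 = 74724249600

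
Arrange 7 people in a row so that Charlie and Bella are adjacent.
Treat as block: (7-1)! × 2! = 720 × 2 = 1440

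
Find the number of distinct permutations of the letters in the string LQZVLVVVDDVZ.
12! / (5! × 2! × 2! × 2! × 1!) = 498960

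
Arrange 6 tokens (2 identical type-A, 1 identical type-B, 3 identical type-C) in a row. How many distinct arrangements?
6! / (2! × 1! × 3!) = 60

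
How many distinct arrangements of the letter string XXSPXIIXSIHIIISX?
16! / (6! × 3! × 1! × 1! × 5!) = 40360320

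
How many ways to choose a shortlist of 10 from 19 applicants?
C(19,10) = 19!/(10!×9!) = 92378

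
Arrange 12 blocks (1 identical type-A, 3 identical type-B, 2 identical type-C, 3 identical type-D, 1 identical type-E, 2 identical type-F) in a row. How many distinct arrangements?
12! / (1! × 3! × 2! × 3! × 1! × 2!) = 3326400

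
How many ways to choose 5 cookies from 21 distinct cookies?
C(21,5) = 21!/(5!×16!) = 20349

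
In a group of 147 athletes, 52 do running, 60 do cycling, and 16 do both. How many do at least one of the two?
|A∪B| = |A| + |B| - |A∩B| = 52 + 60 - 16 = 96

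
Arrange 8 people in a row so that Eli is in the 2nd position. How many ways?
Fix one position: (8-1)! = 5040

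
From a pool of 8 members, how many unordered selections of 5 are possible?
C(8,5) = 8!/(5!×3!) = 56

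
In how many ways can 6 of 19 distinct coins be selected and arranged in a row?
P(19,6) = 19!/(19-6)! = 19535040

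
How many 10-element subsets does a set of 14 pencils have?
C(14,10) = 14!/(10!×4!) = 1001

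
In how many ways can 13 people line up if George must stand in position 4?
Fix one position: (13-1)! = 479001600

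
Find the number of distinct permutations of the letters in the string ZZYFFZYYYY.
10! / (2! × 3! × 5!) = 2520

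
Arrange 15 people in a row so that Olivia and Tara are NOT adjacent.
Total - adjacent = 15! - (15-1)!×2 = 1307674368000 - 174356582400 = 1133317785600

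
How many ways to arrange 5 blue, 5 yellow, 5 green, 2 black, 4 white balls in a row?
21! / (5! × 5! × 5! × 2! × 4!) = 615969113760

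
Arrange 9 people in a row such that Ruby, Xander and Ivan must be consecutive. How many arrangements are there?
Treat the 3 as one block: (9-3+1)! × 3! = 5040 × 6 = 30240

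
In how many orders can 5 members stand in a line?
5! = 120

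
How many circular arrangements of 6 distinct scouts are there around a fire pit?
Circular: fix one position, arrange the rest. (6-1)! = 120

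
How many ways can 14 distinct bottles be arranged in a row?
14! = 87178291200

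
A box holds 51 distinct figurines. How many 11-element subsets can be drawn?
C(51,11) = 51!/(11!×40!) = 47626016970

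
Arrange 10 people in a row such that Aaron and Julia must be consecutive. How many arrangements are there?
Treat the 2 as one block: (10-2+1)! × 2! = 362880 × 2 = 725760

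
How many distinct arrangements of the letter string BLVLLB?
6! / (1! × 2! × 3!) = 60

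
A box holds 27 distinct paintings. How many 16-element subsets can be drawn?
C(27,16) = 27!/(16!×11!) = 13037895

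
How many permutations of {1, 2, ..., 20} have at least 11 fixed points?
Exactly j fixed points: C(20,j)·!(20-j); sum over j ≥ 11 (derangement numbers via !m = (m-1)·(!(m-1) + !(m-2)): !0..!9 = 1, 0, 1, 2, 9, 44, 265, 1854, 14833, 133496). Σ_{j=11}^{20} C(20,j)·!(20-j) = C(20,11)·!9 + C(20,12)·!8 + C(20,13)·!7 + C(20,14)·!6 + C(20,15)·!5 + C(20,16)·!4 + C(20,17)·!3 + C(20,18)·!2 + C(20,19)·!1 + C(20,20)·!0 = 167960·133496 + 125970·14833 + 77520·1854 + 38760·265 + 15504·44 + 4845·9 + 1140·2 + 190·1 + 20·0 + 1·1 = 24445222902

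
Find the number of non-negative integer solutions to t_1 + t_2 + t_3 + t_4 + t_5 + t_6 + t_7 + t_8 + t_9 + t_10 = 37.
C(37+10-1, 10-1) = C(46, 9) = 1101716330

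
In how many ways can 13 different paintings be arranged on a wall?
13! = 6227020800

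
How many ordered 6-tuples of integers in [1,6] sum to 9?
Coefficient of x^9 in (x + x² + ... + x^6)^6. By inclusion-exclusion on dice exceeding 6: Σ_j (-1)^j C(6,j)·C(9-1-6j, 5) = C(6,0)·C(8,5) = 1·56 = 56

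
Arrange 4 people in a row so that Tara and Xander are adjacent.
Treat as block: (4-1)! × 2! = 6 × 2 = 12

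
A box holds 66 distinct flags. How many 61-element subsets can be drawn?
C(66,61) = 66!/(61!×5!) = 8936928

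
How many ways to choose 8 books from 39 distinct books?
C(39,8) = 39!/(8!×31!) = 61523748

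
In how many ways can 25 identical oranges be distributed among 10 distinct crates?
C(25+10-1, 10-1) = C(34, 9) = 52451256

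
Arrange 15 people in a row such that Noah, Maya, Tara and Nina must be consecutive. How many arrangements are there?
Treat the 4 as one block: (15-4+1)! × 4! = 479001600 × 24 = 11496038400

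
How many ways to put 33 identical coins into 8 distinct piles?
C(33+8-1, 8-1) = C(40, 7) = 18643560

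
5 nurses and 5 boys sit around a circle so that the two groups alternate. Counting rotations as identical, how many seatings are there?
Fix one of the nurses: (5-1)! ways for the remaining nurses, × 5! ways for the boys = 24 × 120 = 2880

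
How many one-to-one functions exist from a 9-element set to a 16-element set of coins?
P(16,9) = 16!/(16-9)! = 4151347200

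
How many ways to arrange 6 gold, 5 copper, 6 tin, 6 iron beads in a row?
23! / (6! × 5! × 6! × 6!) = 577185873264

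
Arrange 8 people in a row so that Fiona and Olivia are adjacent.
Treat as block: (8-1)! × 2! = 5040 × 2 = 10080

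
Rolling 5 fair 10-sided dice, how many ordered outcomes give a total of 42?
Coefficient of x^42 in (x + x² + ... + x^10)^5. By inclusion-exclusion on dice exceeding 10: Σ_j (-1)^j C(5,j)·C(42-1-10j, 4) = C(5,0)·C(41,4) - C(5,1)·C(31,4) + C(5,2)·C(21,4) - C(5,3)·C(11,4) = 1·101270 - 5·31465 + 10·5985 - 10·330 = 495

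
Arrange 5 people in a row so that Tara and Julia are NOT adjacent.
Total - adjacent = 5! - (5-1)!×2 = 120 - 48 = 72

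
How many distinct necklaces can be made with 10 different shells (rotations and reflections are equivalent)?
(10-1)!/2 = 362880/2 = 181440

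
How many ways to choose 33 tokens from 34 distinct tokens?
C(34,33) = 34!/(33!×1!) = 34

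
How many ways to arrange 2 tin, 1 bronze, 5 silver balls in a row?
8! / (2! × 1! × 5!) = 168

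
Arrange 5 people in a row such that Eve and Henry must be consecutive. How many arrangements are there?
Treat the 2 as one block: (5-2+1)! × 2! = 24 × 2 = 48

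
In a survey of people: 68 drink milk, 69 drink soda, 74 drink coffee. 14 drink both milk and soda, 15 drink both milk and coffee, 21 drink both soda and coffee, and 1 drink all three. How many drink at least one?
|A∪B∪C| = 68+69+74-14-15-21+1 = 162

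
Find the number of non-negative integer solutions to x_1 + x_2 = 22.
C(22+2-1, 2-1) = C(23, 1) = 23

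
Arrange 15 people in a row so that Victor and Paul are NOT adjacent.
Total - adjacent = 15! - (15-1)!×2 = 1307674368000 - 174356582400 = 1133317785600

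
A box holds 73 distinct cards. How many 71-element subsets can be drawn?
C(73,71) = 73!/(71!×2!) = 2628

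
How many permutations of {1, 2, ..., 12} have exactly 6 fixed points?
Choose the 6 fixed points C(12,6) = 924, derange the rest: !6 = Σ_{j=0}^{6} (-1)^j·6!/j! = 720 - 720 + 360 - 120 + 30 - 6 + 1 = 265. Product = 924 × 265 = 244860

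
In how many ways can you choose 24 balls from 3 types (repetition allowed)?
C(24+3-1, 3-1) = C(26, 2) = 325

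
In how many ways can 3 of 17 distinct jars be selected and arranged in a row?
P(17,3) = 17!/(17-3)! = 4080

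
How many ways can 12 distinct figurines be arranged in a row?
12! = 479001600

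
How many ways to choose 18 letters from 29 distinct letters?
C(29,18) = 29!/(18!×11!) = 34597290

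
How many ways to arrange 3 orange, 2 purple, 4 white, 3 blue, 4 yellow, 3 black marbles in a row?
19! / (3! × 2! × 4! × 3! × 4! × 3!) = 488864376000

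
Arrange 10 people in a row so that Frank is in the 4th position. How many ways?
Fix one position: (10-1)! = 362880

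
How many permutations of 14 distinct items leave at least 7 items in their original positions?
Exactly j fixed points: C(14,j)·!(14-j); sum over j ≥ 7 (derangement numbers via !m = (m-1)·(!(m-1) + !(m-2)): !0..!7 = 1, 0, 1, 2, 9, 44, 265, 1854). Σ_{j=7}^{14} C(14,j)·!(14-j) = C(14,7)·!7 + C(14,8)·!6 + C(14,9)·!5 + C(14,10)·!4 + C(14,11)·!3 + C(14,12)·!2 + C(14,13)·!1 + C(14,14)·!0 = 3432·1854 + 3003·265 + 2002·44 + 1001·9 + 364·2 + 91·1 + 14·0 + 1·1 = 7256640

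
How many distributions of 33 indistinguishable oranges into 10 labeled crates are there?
C(33+10-1, 10-1) = C(42, 9) = 445891810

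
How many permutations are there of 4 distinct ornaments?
4! = 24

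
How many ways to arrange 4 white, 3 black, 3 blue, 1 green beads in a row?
11! / (4! × 3! × 3! × 1!) = 46200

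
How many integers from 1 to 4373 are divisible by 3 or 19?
⌊4373/3⌋ + ⌊4373/19⌋ - ⌊4373/57⌋ = 1457 + 230 - 76 = 1611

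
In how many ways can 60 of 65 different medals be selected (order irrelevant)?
C(65,60) = 65!/(60!×5!) = 8259888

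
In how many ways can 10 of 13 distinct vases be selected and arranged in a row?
P(13,10) = 13!/(13-10)! = 1037836800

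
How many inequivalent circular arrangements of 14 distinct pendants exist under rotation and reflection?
(14-1)!/2 = 6227020800/2 = 3113510400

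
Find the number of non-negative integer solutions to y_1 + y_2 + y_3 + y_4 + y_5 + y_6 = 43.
C(43+6-1, 6-1) = C(48, 5) = 1712304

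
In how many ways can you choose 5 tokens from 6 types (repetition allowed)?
C(5+6-1, 6-1) = C(10, 5) = 252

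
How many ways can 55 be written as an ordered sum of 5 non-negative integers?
C(55+5-1, 5-1) = C(59, 4) = 455126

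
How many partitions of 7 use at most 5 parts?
By conjugation, equals partitions of 7 into parts ≤ 5. Let r_j(i) = number of partitions of i into parts ≤ j, for i = 0..7. r_1(i) = 1 for all i; r_j(i) = r_{j-1}(i) + r_j(i-j). Rows j = 2..5: ≤2: 1 1 2 2 3 3 4 4; ≤3: 1 1 2 3 4 5 7 8; ≤4: 1 1 2 3 5 6 9 11; ≤5: 1 1 2 3 5 7 10 13. r_5(7) = 13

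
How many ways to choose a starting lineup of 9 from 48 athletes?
C(48,9) = 48!/(9!×39!) = 1677106640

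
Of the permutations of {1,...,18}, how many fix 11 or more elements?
Exactly j fixed points: C(18,j)·!(18-j); sum over j ≥ 11 (derangement numbers via !m = (m-1)·(!(m-1) + !(m-2)): !0..!7 = 1, 0, 1, 2, 9, 44, 265, 1854). Σ_{j=11}^{18} C(18,j)·!(18-j) = C(18,11)·!7 + C(18,12)·!6 + C(18,13)·!5 + C(18,14)·!4 + C(18,15)·!3 + C(18,16)·!2 + C(18,17)·!1 + C(18,18)·!0 = 31824·1854 + 18564·265 + 8568·44 + 3060·9 + 816·2 + 153·1 + 18·0 + 1·1 = 64327474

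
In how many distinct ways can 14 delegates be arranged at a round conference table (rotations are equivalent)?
Circular: fix one position, arrange the rest. (14-1)! = 6227020800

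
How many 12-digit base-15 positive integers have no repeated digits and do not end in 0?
Last digit: 14 nonzero choices. First digit: 13 (nonzero, ≠last). Middle 10: P(13,10) = 1037836800. Total = 188886297600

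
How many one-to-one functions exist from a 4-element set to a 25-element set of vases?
P(25,4) = 25!/(25-4)! = 303600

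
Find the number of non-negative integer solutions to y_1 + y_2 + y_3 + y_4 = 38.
C(38+4-1, 4-1) = C(41, 3) = 10660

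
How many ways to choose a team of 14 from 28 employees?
C(28,14) = 28!/(14!×14!) = 40116600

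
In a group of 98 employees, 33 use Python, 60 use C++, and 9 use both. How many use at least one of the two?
|A∪B| = |A| + |B| - |A∩B| = 33 + 60 - 9 = 84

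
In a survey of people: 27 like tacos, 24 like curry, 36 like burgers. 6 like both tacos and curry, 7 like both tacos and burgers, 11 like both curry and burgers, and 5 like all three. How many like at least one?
|A∪B∪C| = 27+24+36-6-7-11+5 = 68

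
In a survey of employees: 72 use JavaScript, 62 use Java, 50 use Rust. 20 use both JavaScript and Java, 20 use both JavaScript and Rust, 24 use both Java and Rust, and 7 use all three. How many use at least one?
|A∪B∪C| = 72+62+50-20-20-24+7 = 127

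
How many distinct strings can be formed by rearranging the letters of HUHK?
4! / (1! × 1! × 2!) = 12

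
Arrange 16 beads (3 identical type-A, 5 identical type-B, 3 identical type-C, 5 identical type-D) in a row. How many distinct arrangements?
16! / (3! × 5! × 3! × 5!) = 40360320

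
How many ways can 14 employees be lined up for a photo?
14! = 87178291200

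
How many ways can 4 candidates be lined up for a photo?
4! = 24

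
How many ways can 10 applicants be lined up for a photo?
10! = 3628800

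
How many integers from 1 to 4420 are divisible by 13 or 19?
⌊4420/13⌋ + ⌊4420/19⌋ - ⌊4420/247⌋ = 340 + 232 - 17 = 555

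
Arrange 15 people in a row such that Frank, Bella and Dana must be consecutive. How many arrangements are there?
Treat the 3 as one block: (15-3+1)! × 3! = 6227020800 × 6 = 37362124800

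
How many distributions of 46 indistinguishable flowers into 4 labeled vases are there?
C(46+4-1, 4-1) = C(49, 3) = 18424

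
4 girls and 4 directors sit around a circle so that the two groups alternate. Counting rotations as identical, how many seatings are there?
Fix one of the girls: (4-1)! ways for the remaining girls, × 4! ways for the directors = 6 × 24 = 144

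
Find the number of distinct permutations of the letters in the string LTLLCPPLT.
9! / (2! × 1! × 4! × 2!) = 3780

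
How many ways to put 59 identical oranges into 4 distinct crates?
C(59+4-1, 4-1) = C(62, 3) = 37820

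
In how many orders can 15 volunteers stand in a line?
15! = 1307674368000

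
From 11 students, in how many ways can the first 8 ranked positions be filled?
P(11,8) = 11!/(11-8)! = 6652800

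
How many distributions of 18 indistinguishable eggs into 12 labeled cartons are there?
C(18+12-1, 12-1) = C(29, 11) = 34597290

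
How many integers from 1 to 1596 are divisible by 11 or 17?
⌊1596/11⌋ + ⌊1596/17⌋ - ⌊1596/187⌋ = 145 + 93 - 8 = 230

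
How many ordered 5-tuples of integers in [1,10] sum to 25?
Coefficient of x^25 in (x + x² + ... + x^10)^5. By inclusion-exclusion on dice exceeding 10: Σ_j (-1)^j C(5,j)·C(25-1-10j, 4) = C(5,0)·C(24,4) - C(5,1)·C(14,4) + C(5,2)·C(4,4) = 1·10626 - 5·1001 + 10·1 = 5631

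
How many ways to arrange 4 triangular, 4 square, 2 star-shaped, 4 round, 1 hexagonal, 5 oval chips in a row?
20! / (4! × 4! × 2! × 4! × 1! × 5!) = 733296564000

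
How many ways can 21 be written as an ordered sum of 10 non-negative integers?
C(21+10-1, 10-1) = C(30, 9) = 14307150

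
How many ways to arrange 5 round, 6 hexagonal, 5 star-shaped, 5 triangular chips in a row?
21! / (5! × 6! × 5! × 5!) = 41064607584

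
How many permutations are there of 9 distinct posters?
9! = 362880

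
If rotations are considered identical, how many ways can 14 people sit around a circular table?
Circular: fix one position, arrange the rest. (14-1)! = 6227020800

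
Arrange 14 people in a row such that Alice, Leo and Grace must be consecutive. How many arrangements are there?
Treat the 3 as one block: (14-3+1)! × 3! = 479001600 × 6 = 2874009600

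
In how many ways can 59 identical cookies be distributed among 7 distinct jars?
C(59+7-1, 7-1) = C(65, 6) = 82598880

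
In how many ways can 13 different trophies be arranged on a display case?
13! = 6227020800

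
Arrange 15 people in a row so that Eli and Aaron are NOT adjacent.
Total - adjacent = 15! - (15-1)!×2 = 1307674368000 - 174356582400 = 1133317785600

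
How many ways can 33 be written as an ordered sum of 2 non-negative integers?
C(33+2-1, 2-1) = C(34, 1) = 34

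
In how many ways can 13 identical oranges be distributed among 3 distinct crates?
C(13+3-1, 3-1) = C(15, 2) = 105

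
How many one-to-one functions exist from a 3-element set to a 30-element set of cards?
P(30,3) = 30!/(30-3)! = 24360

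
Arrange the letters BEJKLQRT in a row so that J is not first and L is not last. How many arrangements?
By inclusion-exclusion: 8! - 2×(8-1)! + (8-2)! = 40320 - 10080 + 720 = 30960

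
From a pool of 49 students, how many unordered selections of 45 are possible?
C(49,45) = 49!/(45!×4!) = 211876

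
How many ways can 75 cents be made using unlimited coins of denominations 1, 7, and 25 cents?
Coefficient of x^75 in 1/(1-x^1) · 1/(1-x^7) · 1/(1-x^25). Case on j = number of 25-cent coins (j = 0..3); remainder r = 75 - 25j is made from {1,7} in ⌊r/7⌋+1 ways. r = 75, 50, 25, 0 → 11 + 8 + 4 + 1 = 24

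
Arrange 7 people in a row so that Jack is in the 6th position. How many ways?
Fix one position: (7-1)! = 720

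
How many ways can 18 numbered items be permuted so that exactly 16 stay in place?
Choose the 16 fixed points C(18,16) = 153, derange the rest: !2 = Σ_{j=0}^{2} (-1)^j·2!/j! = 2 - 2 + 1 = 1. Product = 153 × 1 = 153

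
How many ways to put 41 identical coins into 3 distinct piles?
C(41+3-1, 3-1) = C(43, 2) = 903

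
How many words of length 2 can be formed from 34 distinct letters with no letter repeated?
P(34,2) = 34!/(34-2)! = 1122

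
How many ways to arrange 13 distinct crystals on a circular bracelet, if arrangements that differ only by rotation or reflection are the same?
(13-1)!/2 = 479001600/2 = 239500800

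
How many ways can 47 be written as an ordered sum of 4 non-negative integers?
C(47+4-1, 4-1) = C(50, 3) = 19600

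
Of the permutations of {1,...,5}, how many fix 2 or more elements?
Exactly j fixed points: C(5,j)·!(5-j); sum over j ≥ 2 (derangement numbers via !m = (m-1)·(!(m-1) + !(m-2)): !0..!3 = 1, 0, 1, 2). Σ_{j=2}^{5} C(5,j)·!(5-j) = C(5,2)·!3 + C(5,3)·!2 + C(5,4)·!1 + C(5,5)·!0 = 10·2 + 10·1 + 5·0 + 1·1 = 31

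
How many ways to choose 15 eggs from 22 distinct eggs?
C(22,15) = 22!/(15!×7!) = 170544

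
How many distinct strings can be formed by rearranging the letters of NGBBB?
5! / (3! × 1! × 1!) = 20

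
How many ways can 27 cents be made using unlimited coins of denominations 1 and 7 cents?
Coefficient of x^27 in 1/(1-x^1) · 1/(1-x^7). Use j coins of 7 for j = 0..⌊27/7⌋ = 3, the rest in 1s: 3 + 1 = 4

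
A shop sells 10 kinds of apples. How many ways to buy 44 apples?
C(44+10-1, 10-1) = C(53, 9) = 4431613550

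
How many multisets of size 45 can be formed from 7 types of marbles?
C(45+7-1, 7-1) = C(51, 6) = 18009460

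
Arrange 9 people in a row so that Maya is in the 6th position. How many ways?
Fix one position: (9-1)! = 40320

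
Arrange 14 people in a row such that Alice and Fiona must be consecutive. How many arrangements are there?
Treat the 2 as one block: (14-2+1)! × 2! = 6227020800 × 2 = 12454041600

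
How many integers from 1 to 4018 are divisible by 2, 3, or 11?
⌊4018/2⌋+⌊4018/3⌋+⌊4018/11⌋ - ⌊4018/6⌋-⌊4018/22⌋-⌊4018/33⌋ + ⌊4018/66⌋ = 2009+1339+365 - 669-182-121 + 60 = 2801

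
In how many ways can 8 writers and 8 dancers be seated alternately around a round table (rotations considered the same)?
Fix one of the writers: (8-1)! ways for the remaining writers, × 8! ways for the dancers = 5040 × 40320 = 203212800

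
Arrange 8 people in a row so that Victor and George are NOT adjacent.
Total - adjacent = 8! - (8-1)!×2 = 40320 - 10080 = 30240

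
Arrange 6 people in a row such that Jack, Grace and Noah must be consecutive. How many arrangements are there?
Treat the 3 as one block: (6-3+1)! × 3! = 24 × 6 = 144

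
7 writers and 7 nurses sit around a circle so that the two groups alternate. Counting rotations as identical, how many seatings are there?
Fix one of the writers: (7-1)! ways for the remaining writers, × 7! ways for the nurses = 720 × 5040 = 3628800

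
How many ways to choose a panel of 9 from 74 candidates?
C(74,9) = 74!/(9!×65!) = 110524147514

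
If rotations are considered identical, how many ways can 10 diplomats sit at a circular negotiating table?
Circular: fix one position, arrange the rest. (10-1)! = 362880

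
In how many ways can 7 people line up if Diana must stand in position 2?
Fix one position: (7-1)! = 720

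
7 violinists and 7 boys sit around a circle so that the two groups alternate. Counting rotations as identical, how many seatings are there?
Fix one of the violinists: (7-1)! ways for the remaining violinists, × 7! ways for the boys = 720 × 5040 = 3628800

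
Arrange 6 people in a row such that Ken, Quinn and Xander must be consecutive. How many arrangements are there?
Treat the 3 as one block: (6-3+1)! × 3! = 24 × 6 = 144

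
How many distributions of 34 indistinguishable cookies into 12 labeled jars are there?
C(34+12-1, 12-1) = C(45, 11) = 10150595910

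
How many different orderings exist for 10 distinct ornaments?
10! = 3628800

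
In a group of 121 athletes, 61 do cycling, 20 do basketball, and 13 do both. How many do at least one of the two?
|A∪B| = |A| + |B| - |A∩B| = 61 + 20 - 13 = 68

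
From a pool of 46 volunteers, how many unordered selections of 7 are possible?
C(46,7) = 46!/(7!×39!) = 53524680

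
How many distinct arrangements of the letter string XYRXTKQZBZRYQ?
13! / (1! × 2! × 2! × 2! × 1! × 1! × 2! × 2!) = 194594400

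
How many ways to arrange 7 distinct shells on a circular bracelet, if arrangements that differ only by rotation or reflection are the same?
(7-1)!/2 = 720/2 = 360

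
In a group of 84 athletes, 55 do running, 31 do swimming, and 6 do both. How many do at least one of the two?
|A∪B| = |A| + |B| - |A∩B| = 55 + 31 - 6 = 80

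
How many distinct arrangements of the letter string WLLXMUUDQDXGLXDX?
16! / (4! × 3! × 1! × 2! × 1! × 1! × 3! × 1!) = 12108096000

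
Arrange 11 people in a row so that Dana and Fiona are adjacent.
Treat as block: (11-1)! × 2! = 3628800 × 2 = 7257600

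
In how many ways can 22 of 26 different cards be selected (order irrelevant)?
C(26,22) = 26!/(22!×4!) = 14950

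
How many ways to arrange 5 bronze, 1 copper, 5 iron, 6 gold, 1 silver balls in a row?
18! / (5! × 1! × 5! × 6! × 1!) = 617512896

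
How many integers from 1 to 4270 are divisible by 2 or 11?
⌊4270/2⌋ + ⌊4270/11⌋ - ⌊4270/22⌋ = 2135 + 388 - 194 = 2329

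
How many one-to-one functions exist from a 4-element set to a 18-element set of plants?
P(18,4) = 18!/(18-4)! = 73440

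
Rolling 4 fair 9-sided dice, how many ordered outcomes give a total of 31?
Coefficient of x^31 in (x + x² + ... + x^9)^4. By inclusion-exclusion on dice exceeding 9: Σ_j (-1)^j C(4,j)·C(31-1-9j, 3) = C(4,0)·C(30,3) - C(4,1)·C(21,3) + C(4,2)·C(12,3) - C(4,3)·C(3,3) = 1·4060 - 4·1330 + 6·220 - 4·1 = 56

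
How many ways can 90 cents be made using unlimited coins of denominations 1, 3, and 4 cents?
Coefficient of x^90 in 1/(1-x^1) · 1/(1-x^3) · 1/(1-x^4). Case on j = number of 4-cent coins (j = 0..22); remainder r = 90 - 4j is made from {1,3} in ⌊r/3⌋+1 ways. r = 90, 86, 82, 78, 74, 70, 66, 62, 58, 54, 50, 46, 42, 38, 34, 30, 26, 22, 18, 14, 10, 6, 2 → 31 + 29 + 28 + 27 + 25 + 24 + 23 + 21 + 20 + 19 + 17 + 16 + 15 + 13 + 12 + 11 + 9 + 8 + 7 + 5 + 4 + 3 + 1 = 368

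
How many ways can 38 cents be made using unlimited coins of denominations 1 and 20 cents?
Coefficient of x^38 in 1/(1-x^1) · 1/(1-x^20). Use j coins of 20 for j = 0..⌊38/20⌋ = 1, the rest in 1s: 1 + 1 = 2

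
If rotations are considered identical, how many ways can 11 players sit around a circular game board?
Circular: fix one position, arrange the rest. (11-1)! = 3628800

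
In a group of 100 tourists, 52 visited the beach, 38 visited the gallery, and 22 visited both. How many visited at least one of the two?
|A∪B| = |A| + |B| - |A∩B| = 52 + 38 - 22 = 68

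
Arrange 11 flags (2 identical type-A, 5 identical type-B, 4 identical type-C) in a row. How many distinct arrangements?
11! / (2! × 5! × 4!) = 6930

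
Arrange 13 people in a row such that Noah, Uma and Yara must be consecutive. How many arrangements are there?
Treat the 3 as one block: (13-3+1)! × 3! = 39916800 × 6 = 239500800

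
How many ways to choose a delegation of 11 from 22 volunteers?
C(22,11) = 22!/(11!×11!) = 705432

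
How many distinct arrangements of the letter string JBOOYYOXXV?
10! / (2! × 2! × 1! × 1! × 1! × 3!) = 151200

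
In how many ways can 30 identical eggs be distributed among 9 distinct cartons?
C(30+9-1, 9-1) = C(38, 8) = 48903492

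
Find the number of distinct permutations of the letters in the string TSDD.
4! / (1! × 1! × 2!) = 12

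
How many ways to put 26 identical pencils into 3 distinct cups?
C(26+3-1, 3-1) = C(28, 2) = 378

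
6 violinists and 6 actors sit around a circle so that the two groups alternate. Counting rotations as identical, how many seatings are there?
Fix one of the violinists: (6-1)! ways for the remaining violinists, × 6! ways for the actors = 120 × 720 = 86400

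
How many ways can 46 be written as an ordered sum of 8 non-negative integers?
C(46+8-1, 8-1) = C(53, 7) = 154143080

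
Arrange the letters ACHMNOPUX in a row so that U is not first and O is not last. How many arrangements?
By inclusion-exclusion: 9! - 2×(9-1)! + (9-2)! = 362880 - 80640 + 5040 = 287280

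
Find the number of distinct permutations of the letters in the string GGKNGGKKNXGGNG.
14! / (3! × 3! × 7! × 1!) = 480480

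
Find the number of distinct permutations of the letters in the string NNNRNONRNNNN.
12! / (1! × 2! × 9!) = 660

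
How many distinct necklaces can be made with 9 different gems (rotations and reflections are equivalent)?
(9-1)!/2 = 40320/2 = 20160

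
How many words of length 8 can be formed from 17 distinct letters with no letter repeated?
P(17,8) = 17!/(17-8)! = 980179200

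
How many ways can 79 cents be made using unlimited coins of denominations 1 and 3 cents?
Coefficient of x^79 in 1/(1-x^1) · 1/(1-x^3). Use j coins of 3 for j = 0..⌊79/3⌋ = 26, the rest in 1s: 26 + 1 = 27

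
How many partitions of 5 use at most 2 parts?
By conjugation, equals partitions of 5 into parts ≤ 2. Let r_j(i) = number of partitions of i into parts ≤ j, for i = 0..5. r_1(i) = 1 for all i; r_j(i) = r_{j-1}(i) + r_j(i-j). Rows j = 2..2: ≤2: 1 1 2 2 3 3. r_2(5) = 3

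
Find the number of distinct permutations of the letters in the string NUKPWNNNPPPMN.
13! / (1! × 1! × 5! × 1! × 4! × 1!) = 2162160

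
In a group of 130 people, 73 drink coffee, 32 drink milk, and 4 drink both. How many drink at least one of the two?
|A∪B| = |A| + |B| - |A∩B| = 73 + 32 - 4 = 101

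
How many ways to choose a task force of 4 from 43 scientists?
C(43,4) = 43!/(4!×39!) = 123410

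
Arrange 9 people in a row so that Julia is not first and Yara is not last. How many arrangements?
By inclusion-exclusion: 9! - 2×(9-1)! + (9-2)! = 362880 - 80640 + 5040 = 287280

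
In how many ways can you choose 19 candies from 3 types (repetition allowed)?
C(19+3-1, 3-1) = C(21, 2) = 210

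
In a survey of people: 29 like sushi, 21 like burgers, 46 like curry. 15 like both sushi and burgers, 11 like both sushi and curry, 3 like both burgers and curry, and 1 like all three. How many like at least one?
|A∪B∪C| = 29+21+46-15-11-3+1 = 68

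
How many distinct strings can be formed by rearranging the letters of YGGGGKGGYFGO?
12! / (1! × 7! × 2! × 1! × 1!) = 47520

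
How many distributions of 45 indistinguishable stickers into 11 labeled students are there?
C(45+11-1, 11-1) = C(55, 10) = 29248649430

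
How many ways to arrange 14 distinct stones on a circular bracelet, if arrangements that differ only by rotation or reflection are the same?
(14-1)!/2 = 6227020800/2 = 3113510400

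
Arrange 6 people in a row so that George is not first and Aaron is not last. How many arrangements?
By inclusion-exclusion: 6! - 2×(6-1)! + (6-2)! = 720 - 240 + 24 = 504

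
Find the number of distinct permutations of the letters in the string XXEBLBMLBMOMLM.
14! / (4! × 1! × 1! × 3! × 2! × 3!) = 50450400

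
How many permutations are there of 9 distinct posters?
9! = 362880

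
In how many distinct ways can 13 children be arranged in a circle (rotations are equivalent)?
Circular: fix one position, arrange the rest. (13-1)! = 479001600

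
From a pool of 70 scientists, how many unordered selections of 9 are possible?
C(70,9) = 70!/(9!×61!) = 65033528560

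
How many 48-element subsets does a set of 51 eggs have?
C(51,48) = 51!/(48!×3!) = 20825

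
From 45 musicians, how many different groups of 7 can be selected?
C(45,7) = 45!/(7!×38!) = 45379620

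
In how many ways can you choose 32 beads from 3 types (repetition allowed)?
C(32+3-1, 3-1) = C(34, 2) = 561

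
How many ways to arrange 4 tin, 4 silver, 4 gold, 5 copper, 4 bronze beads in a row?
21! / (4! × 4! × 4! × 5! × 4!) = 1283268987000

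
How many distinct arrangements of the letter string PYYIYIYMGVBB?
12! / (1! × 1! × 1! × 2! × 4! × 1! × 2!) = 4989600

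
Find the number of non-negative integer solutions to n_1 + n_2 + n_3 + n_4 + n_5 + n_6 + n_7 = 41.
C(41+7-1, 7-1) = C(47, 6) = 10737573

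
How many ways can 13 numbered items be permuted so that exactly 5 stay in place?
Choose the 5 fixed points C(13,5) = 1287, derange the rest: !8 = Σ_{j=0}^{8} (-1)^j·8!/j! = 40320 - 40320 + 20160 - 6720 + 1680 - 336 + 56 - 8 + 1 = 14833. Product = 1287 × 14833 = 19090071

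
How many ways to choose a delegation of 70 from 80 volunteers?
C(80,70) = 80!/(70!×10!) = 1646492110120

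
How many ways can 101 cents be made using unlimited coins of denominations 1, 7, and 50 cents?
Coefficient of x^101 in 1/(1-x^1) · 1/(1-x^7) · 1/(1-x^50). Case on j = number of 50-cent coins (j = 0..2); remainder r = 101 - 50j is made from {1,7} in ⌊r/7⌋+1 ways. r = 101, 51, 1 → 15 + 8 + 1 = 24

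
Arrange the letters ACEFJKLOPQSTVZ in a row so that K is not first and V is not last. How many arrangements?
By inclusion-exclusion: 14! - 2×(14-1)! + (14-2)! = 87178291200 - 12454041600 + 479001600 = 75203251200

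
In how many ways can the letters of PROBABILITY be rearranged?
11! / (1! × 1! × 1! × 2! × 1! × 2! × 1! × 1! × 1!) = 9979200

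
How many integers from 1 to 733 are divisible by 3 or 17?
⌊733/3⌋ + ⌊733/17⌋ - ⌊733/51⌋ = 244 + 43 - 14 = 273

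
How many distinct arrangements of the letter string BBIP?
4! / (1! × 2! × 1!) = 12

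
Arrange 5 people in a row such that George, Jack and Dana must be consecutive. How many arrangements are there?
Treat the 3 as one block: (5-3+1)! × 3! = 6 × 6 = 36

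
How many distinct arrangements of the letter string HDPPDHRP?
8! / (2! × 1! × 3! × 2!) = 1680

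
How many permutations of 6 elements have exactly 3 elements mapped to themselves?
Choose the 3 fixed points C(6,3) = 20, derange the rest: !3 = Σ_{j=0}^{3} (-1)^j·3!/j! = 6 - 6 + 3 - 1 = 2. Product = 20 × 2 = 40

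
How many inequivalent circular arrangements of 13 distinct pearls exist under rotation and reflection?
(13-1)!/2 = 479001600/2 = 239500800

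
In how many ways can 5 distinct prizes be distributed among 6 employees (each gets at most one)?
P(6,5) = 6!/(6-5)! = 720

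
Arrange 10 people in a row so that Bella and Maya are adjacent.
Treat as block: (10-1)! × 2! = 362880 × 2 = 725760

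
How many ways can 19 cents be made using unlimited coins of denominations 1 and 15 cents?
Coefficient of x^19 in 1/(1-x^1) · 1/(1-x^15). Use j coins of 15 for j = 0..⌊19/15⌋ = 1, the rest in 1s: 1 + 1 = 2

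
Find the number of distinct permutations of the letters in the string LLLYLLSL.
8! / (6! × 1! × 1!) = 56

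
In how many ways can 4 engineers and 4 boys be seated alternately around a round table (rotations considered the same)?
Fix one of the engineers: (4-1)! ways for the remaining engineers, × 4! ways for the boys = 6 × 24 = 144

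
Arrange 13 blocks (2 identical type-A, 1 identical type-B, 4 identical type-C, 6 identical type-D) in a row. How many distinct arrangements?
13! / (2! × 1! × 4! × 6!) = 180180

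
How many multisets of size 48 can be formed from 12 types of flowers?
C(48+12-1, 12-1) = C(59, 11) = 279871768995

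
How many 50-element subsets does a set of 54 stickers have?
C(54,50) = 54!/(50!×4!) = 316251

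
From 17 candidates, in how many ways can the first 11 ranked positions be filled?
P(17,11) = 17!/(17-11)! = 494010316800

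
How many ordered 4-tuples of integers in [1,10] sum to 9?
Coefficient of x^9 in (x + x² + ... + x^10)^4. By inclusion-exclusion on dice exceeding 10: Σ_j (-1)^j C(4,j)·C(9-1-10j, 3) = C(4,0)·C(8,3) = 1·56 = 56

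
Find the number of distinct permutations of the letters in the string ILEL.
4! / (2! × 1! × 1!) = 12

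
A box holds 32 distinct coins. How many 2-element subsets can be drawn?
C(32,2) = 32!/(2!×30!) = 496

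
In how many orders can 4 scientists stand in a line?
4! = 24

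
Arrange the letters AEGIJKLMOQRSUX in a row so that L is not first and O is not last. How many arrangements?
By inclusion-exclusion: 14! - 2×(14-1)! + (14-2)! = 87178291200 - 12454041600 + 479001600 = 75203251200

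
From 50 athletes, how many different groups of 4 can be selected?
C(50,4) = 50!/(4!×46!) = 230300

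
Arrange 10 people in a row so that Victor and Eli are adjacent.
Treat as block: (10-1)! × 2! = 362880 × 2 = 725760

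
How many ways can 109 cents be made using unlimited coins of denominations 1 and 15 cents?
Coefficient of x^109 in 1/(1-x^1) · 1/(1-x^15). Use j coins of 15 for j = 0..⌊109/15⌋ = 7, the rest in 1s: 7 + 1 = 8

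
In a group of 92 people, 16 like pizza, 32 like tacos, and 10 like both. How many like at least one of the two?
|A∪B| = |A| + |B| - |A∩B| = 16 + 32 - 10 = 38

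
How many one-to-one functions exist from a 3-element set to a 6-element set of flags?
P(6,3) = 6!/(6-3)! = 120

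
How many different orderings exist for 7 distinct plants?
7! = 5040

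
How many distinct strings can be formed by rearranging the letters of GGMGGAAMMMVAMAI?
15! / (5! × 1! × 1! × 4! × 4!) = 18918900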